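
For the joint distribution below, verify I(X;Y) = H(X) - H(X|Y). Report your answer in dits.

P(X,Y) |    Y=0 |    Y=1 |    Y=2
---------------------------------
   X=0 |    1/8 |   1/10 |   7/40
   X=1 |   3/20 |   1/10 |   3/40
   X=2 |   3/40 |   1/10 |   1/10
I(X;Y) = 0.0103 dits

Mutual information has multiple equivalent forms:
- I(X;Y) = H(X) - H(X|Y)
- I(X;Y) = H(Y) - H(Y|X)
- I(X;Y) = H(X) + H(Y) - H(X,Y)

Computing all quantities:
H(X) = 0.4720, H(Y) = 0.4760, H(X,Y) = 0.9377
H(X|Y) = 0.4617, H(Y|X) = 0.4657

Verification:
H(X) - H(X|Y) = 0.4720 - 0.4617 = 0.0103
H(Y) - H(Y|X) = 0.4760 - 0.4657 = 0.0103
H(X) + H(Y) - H(X,Y) = 0.4720 + 0.4760 - 0.9377 = 0.0103

All forms give I(X;Y) = 0.0103 dits. ✓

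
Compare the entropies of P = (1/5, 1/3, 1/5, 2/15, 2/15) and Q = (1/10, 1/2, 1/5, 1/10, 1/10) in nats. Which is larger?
P

Computing entropies in nats:
H(P) = 1.5473
H(Q) = 1.3592

Distribution P has higher entropy.

Intuition: The distribution closer to uniform (more spread out) has higher entropy.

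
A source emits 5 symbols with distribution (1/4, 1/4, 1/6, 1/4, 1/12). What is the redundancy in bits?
0.0924 bits

Redundancy measures how far a source is from maximum entropy:
R = H_max - H(X)

Maximum entropy for 5 symbols: H_max = log_2(5) = 2.3219 bits
Actual entropy: H(X) = 2.2296 bits
Redundancy: R = 2.3219 - 2.2296 = 0.0924 bits

This redundancy represents potential for compression: the source could be compressed by 0.0924 bits per symbol.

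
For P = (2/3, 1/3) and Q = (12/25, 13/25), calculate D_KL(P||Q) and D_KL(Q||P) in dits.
D_KL(P||Q) = 0.0307, D_KL(Q||P) = 0.0319

KL divergence is not symmetric: D_KL(P||Q) ≠ D_KL(Q||P) in general.

D_KL(P||Q) = 0.0307 dits
D_KL(Q||P) = 0.0319 dits

No, they are not equal!

This asymmetry is why KL divergence is not a true distance metric.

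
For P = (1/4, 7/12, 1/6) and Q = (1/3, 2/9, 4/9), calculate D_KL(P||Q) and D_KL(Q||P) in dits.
D_KL(P||Q) = 0.1423, D_KL(Q||P) = 0.1378

KL divergence is not symmetric: D_KL(P||Q) ≠ D_KL(Q||P) in general.

D_KL(P||Q) = 0.1423 dits
D_KL(Q||P) = 0.1378 dits

No, they are not equal!

This asymmetry is why KL divergence is not a true distance metric.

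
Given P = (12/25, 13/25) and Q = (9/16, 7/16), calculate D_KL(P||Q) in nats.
0.0137 nats

KL divergence: D_KL(P||Q) = Σ p(x) log(p(x)/q(x))

Computing term by term:
  x=0: 12/25 × log_e[(12/25)/(9/16)] = 12/25 × -0.1586 = -0.0761
  x=1: 13/25 × log_e[(13/25)/(7/16)] = 13/25 × 0.1728 = 0.0898

D_KL(P||Q) = 0.0137 nats

Note: KL divergence is always non-negative and equals 0 iff P = Q.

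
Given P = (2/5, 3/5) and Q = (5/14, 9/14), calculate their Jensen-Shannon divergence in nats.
0.0010 nats

Jensen-Shannon divergence is:
JSD(P||Q) = 0.5 × D_KL(P||M) + 0.5 × D_KL(Q||M)
where M = 0.5 × (P + Q) is the mixture distribution.

M = 0.5 × (2/5, 3/5) + 0.5 × (5/14, 9/14) = (0.378571, 0.621429)

D_KL(P||M) = 0.0010 nats
D_KL(Q||M) = 0.0010 nats

JSD(P||Q) = 0.5 × 0.0010 + 0.5 × 0.0010 = 0.0010 nats

Unlike KL divergence, JSD is symmetric and bounded: 0 ≤ JSD ≤ log(2).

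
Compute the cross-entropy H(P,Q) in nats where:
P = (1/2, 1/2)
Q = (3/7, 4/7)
0.7035 nats

Cross-entropy: H(P,Q) = -Σ p(x) log q(x)

Alternatively: H(P,Q) = H(P) + D_KL(P||Q)
H(P) = 0.6931 nats
D_KL(P||Q) = 0.0103 nats

H(P,Q) = 0.6931 + 0.0103 = 0.7035 nats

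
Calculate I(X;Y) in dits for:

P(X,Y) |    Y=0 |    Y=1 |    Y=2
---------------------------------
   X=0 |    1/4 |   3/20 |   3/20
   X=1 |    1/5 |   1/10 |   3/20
0.0012 dits

Mutual information: I(X;Y) = H(X) + H(Y) - H(X,Y)

Marginals:
P(X) = (11/20, 9/20), H(X) = 0.2989 dits
P(Y) = (9/20, 1/4, 3/10), H(Y) = 0.4634 dits

Joint entropy: H(X,Y) = 0.7611 dits

I(X;Y) = 0.2989 + 0.4634 - 0.7611 = 0.0012 dits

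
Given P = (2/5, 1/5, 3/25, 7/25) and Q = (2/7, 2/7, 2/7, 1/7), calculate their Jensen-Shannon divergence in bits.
0.0539 bits

Jensen-Shannon divergence is:
JSD(P||Q) = 0.5 × D_KL(P||M) + 0.5 × D_KL(Q||M)
where M = 0.5 × (P + Q) is the mixture distribution.

M = 0.5 × (2/5, 1/5, 3/25, 7/25) + 0.5 × (2/7, 2/7, 2/7, 1/7) = (12/35, 0.242857, 0.202857, 0.211429)

D_KL(P||M) = 0.0555 bits
D_KL(Q||M) = 0.0522 bits

JSD(P||Q) = 0.5 × 0.0555 + 0.5 × 0.0522 = 0.0539 bits

Unlike KL divergence, JSD is symmetric and bounded: 0 ≤ JSD ≤ log(2).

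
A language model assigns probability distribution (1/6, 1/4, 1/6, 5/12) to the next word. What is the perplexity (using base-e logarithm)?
3.7010

Perplexity is e^H (or exp(H) for natural log).

First, H = -Σ p log p = 1.3086 nats
Perplexity = e^1.3086 = 3.7010

Interpretation: The model's uncertainty is equivalent to choosing uniformly among 3.7 options.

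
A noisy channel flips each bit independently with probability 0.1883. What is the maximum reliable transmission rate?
0.3021 bits

For a binary symmetric channel (BSC) with error probability p:
Capacity C = 1 - H(p) bits per symbol

where H(p) = -p log₂(p) - (1-p) log₂(1-p) is the binary entropy function.

H(0.1883) = 0.6979 bits
C = 1 - 0.6979 = 0.3021 bits per symbol

This means we can reliably transmit up to 0.3021 bits of information per channel use.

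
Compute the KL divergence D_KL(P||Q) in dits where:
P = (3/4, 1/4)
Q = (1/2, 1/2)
0.0568 dits

KL divergence: D_KL(P||Q) = Σ p(x) log(p(x)/q(x))

Computing term by term:
  x=0: 3/4 × log_10[(3/4)/(1/2)] = 3/4 × 0.1761 = 0.1321
  x=1: 1/4 × log_10[(1/4)/(1/2)] = 1/4 × -0.3010 = -0.0753

D_KL(P||Q) = 0.0568 dits

Note: KL divergence is always non-negative and equals 0 iff P = Q.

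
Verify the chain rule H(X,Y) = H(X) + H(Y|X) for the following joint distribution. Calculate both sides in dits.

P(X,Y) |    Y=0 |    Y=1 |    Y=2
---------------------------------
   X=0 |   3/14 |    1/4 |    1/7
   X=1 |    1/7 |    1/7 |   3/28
H(X,Y) = 0.7600, H(X) = 0.2910, H(Y|X) = 0.4690 (all in dits)

Chain rule: H(X,Y) = H(X) + H(Y|X)

Left side — joint entropy directly:
H(X,Y) = -Σ p(x,y) log p(x,y) = 0.7600 dits

Right side — compute H(Y|X) from the conditional distributions:
P(X) = (17/28, 11/28), so H(X) = 0.2910 dits
H(Y|X) = Σ_x P(X=x) · H(Y|X=x):
  P(Y|X=0) = (6/17, 7/17, 4/17), H(Y|X=0) = 0.4662, weight P(X=0) = 17/28
  P(Y|X=1) = (4/11, 4/11, 3/11), H(Y|X=1) = 0.4734, weight P(X=1) = 11/28
H(Y|X) = 0.4690 dits

H(X) + H(Y|X) = 0.2910 + 0.4690 = 0.7600 dits

Both sides equal 0.7600 dits. ✓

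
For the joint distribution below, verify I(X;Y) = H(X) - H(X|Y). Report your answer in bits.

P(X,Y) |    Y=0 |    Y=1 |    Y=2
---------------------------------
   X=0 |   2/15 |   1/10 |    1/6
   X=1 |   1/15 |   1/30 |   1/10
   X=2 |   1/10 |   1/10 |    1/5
I(X;Y) = 0.0104 bits

Mutual information has multiple equivalent forms:
- I(X;Y) = H(X) - H(X|Y)
- I(X;Y) = H(Y) - H(Y|X)
- I(X;Y) = H(X) + H(Y) - H(X,Y)

Computing all quantities:
H(X) = 1.5219, H(Y) = 1.5241, H(X,Y) = 3.0356
H(X|Y) = 1.5115, H(Y|X) = 1.5137

Verification:
H(X) - H(X|Y) = 1.5219 - 1.5115 = 0.0104
H(Y) - H(Y|X) = 1.5241 - 1.5137 = 0.0104
H(X) + H(Y) - H(X,Y) = 1.5219 + 1.5241 - 3.0356 = 0.0104

All forms give I(X;Y) = 0.0104 bits. ✓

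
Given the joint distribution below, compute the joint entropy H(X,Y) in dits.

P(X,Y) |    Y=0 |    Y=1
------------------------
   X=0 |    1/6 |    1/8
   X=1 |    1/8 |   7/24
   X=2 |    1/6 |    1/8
0.7541 dits

Joint entropy is H(X,Y) = -Σ_{x,y} p(x,y) log p(x,y).

Summing over all non-zero entries:
H(X,Y) = -[1/6·log_10(1/6) + 1/8·log_10(1/8) + 1/8·log_10(1/8) + 7/24·log_10(7/24) + 1/6·log_10(1/6) + 1/8·log_10(1/8)]
H(X,Y) = 0.7541 dits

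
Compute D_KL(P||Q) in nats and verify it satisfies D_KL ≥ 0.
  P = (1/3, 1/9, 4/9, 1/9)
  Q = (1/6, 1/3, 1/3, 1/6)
0.1918 nats

KL divergence satisfies the Gibbs inequality: D_KL(P||Q) ≥ 0 for all distributions P, Q.

D_KL(P||Q) = Σ p(x) log(p(x)/q(x))
Term by term:
  x=0: 1/3 × log_e[(1/3)/(1/6)] = 0.2310
  x=1: 1/9 × log_e[(1/9)/(1/3)] = -0.1221
  x=2: 4/9 × log_e[(4/9)/(1/3)] = 0.1279
  x=3: 1/9 × log_e[(1/9)/(1/6)] = -0.0451
D_KL(P||Q) = 0.1918 nats

D_KL(P||Q) = 0.1918 ≥ 0 ✓

This non-negativity is a fundamental property: relative entropy cannot be negative because it measures how different Q is from P.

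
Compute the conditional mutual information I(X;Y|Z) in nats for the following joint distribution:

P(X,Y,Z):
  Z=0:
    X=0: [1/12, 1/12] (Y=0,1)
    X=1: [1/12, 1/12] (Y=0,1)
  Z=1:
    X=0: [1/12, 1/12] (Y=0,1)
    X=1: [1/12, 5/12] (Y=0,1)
0.0341 nats

Conditional mutual information: I(X;Y|Z) = H(X|Z) + H(Y|Z) - H(X,Y|Z)

H(Z) = 0.6365
H(X,Z) = 1.2425 → H(X|Z) = 0.6059
H(Y,Z) = 1.2425 → H(Y|Z) = 0.6059
H(X,Y,Z) = 1.8143 → H(X,Y|Z) = 1.1778

I(X;Y|Z) = 0.6059 + 0.6059 - 1.1778 = 0.0341 nats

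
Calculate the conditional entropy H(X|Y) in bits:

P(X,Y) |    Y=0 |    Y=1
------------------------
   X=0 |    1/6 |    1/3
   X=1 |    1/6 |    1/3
1.0000 bits

Using the chain rule: H(X|Y) = H(X,Y) - H(Y)

First, compute H(X,Y) = 1.9183 bits

Marginal P(Y) = (1/3, 2/3)
H(Y) = 0.9183 bits

H(X|Y) = H(X,Y) - H(Y) = 1.9183 - 0.9183 = 1.0000 bits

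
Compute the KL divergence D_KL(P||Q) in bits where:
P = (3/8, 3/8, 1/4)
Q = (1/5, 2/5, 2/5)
0.1356 bits

KL divergence: D_KL(P||Q) = Σ p(x) log(p(x)/q(x))

Computing term by term:
  x=0: 3/8 × log_2[(3/8)/(1/5)] = 3/8 × 0.9069 = 0.3401
  x=1: 3/8 × log_2[(3/8)/(2/5)] = 3/8 × -0.0931 = -0.0349
  x=2: 1/4 × log_2[(1/4)/(2/5)] = 1/4 × -0.6781 = -0.1695

D_KL(P||Q) = 0.1356 bits

Note: KL divergence is always non-negative and equals 0 iff P = Q.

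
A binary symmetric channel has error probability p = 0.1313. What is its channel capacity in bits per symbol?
0.4390 bits

For a binary symmetric channel (BSC) with error probability p:
Capacity C = 1 - H(p) bits per symbol

where H(p) = -p log₂(p) - (1-p) log₂(1-p) is the binary entropy function.

H(0.1313) = 0.5610 bits
C = 1 - 0.5610 = 0.4390 bits per symbol

This means we can reliably transmit up to 0.4390 bits of information per channel use.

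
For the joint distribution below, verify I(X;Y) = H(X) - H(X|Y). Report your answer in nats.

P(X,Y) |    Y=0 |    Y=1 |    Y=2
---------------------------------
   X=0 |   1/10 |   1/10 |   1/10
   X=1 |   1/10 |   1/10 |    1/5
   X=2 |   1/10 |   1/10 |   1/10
I(X;Y) = 0.0138 nats

Mutual information has multiple equivalent forms:
- I(X;Y) = H(X) - H(X|Y)
- I(X;Y) = H(Y) - H(Y|X)
- I(X;Y) = H(X) + H(Y) - H(X,Y)

Computing all quantities:
H(X) = 1.0889, H(Y) = 1.0889, H(X,Y) = 2.1640
H(X|Y) = 1.0751, H(Y|X) = 1.0751

Verification:
H(X) - H(X|Y) = 1.0889 - 1.0751 = 0.0138
H(Y) - H(Y|X) = 1.0889 - 1.0751 = 0.0138
H(X) + H(Y) - H(X,Y) = 1.0889 + 1.0889 - 2.1640 = 0.0138

All forms give I(X;Y) = 0.0138 nats. ✓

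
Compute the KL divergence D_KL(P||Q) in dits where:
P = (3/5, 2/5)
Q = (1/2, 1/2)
0.0087 dits

KL divergence: D_KL(P||Q) = Σ p(x) log(p(x)/q(x))

Computing term by term:
  x=0: 3/5 × log_10[(3/5)/(1/2)] = 3/5 × 0.0792 = 0.0475
  x=1: 2/5 × log_10[(2/5)/(1/2)] = 2/5 × -0.0969 = -0.0388

D_KL(P||Q) = 0.0087 dits

Note: KL divergence is always non-negative and equals 0 iff P = Q.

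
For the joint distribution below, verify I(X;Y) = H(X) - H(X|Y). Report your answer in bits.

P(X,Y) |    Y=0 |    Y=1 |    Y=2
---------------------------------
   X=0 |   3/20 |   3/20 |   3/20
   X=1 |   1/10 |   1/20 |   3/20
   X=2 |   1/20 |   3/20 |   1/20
I(X;Y) = 0.0876 bits

Mutual information has multiple equivalent forms:
- I(X;Y) = H(X) - H(X|Y)
- I(X;Y) = H(Y) - H(Y|X)
- I(X;Y) = H(X) + H(Y) - H(X,Y)

Computing all quantities:
H(X) = 1.5395, H(Y) = 1.5813, H(X,Y) = 3.0332
H(X|Y) = 1.4519, H(Y|X) = 1.4937

Verification:
H(X) - H(X|Y) = 1.5395 - 1.4519 = 0.0876
H(Y) - H(Y|X) = 1.5813 - 1.4937 = 0.0876
H(X) + H(Y) - H(X,Y) = 1.5395 + 1.5813 - 3.0332 = 0.0876

All forms give I(X;Y) = 0.0876 bits. ✓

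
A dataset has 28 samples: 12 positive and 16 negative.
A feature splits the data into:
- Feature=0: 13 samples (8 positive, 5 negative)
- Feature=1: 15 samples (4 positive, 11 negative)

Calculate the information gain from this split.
0.0907 bits

Information Gain = H(Y) - H(Y|Feature)

Before split:
P(positive) = 12/28 = 0.4286
H(Y) = 0.9852 bits

After split:
Feature=0: H = 0.9612 bits (weight = 13/28)
Feature=1: H = 0.8366 bits (weight = 15/28)
H(Y|Feature) = (13/28)×0.9612 + (15/28)×0.8366 = 0.8945 bits

Information Gain = 0.9852 - 0.8945 = 0.0907 bits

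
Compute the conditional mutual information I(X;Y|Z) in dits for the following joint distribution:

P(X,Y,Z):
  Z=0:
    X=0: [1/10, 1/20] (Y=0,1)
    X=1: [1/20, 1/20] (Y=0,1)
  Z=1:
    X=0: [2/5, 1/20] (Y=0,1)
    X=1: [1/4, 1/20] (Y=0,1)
0.0025 dits

Conditional mutual information: I(X;Y|Z) = H(X|Z) + H(Y|Z) - H(X,Y|Z)

H(Z) = 0.2442
H(X,Z) = 0.5365 → H(X|Z) = 0.2923
H(Y,Z) = 0.4452 → H(Y|Z) = 0.2010
H(X,Y,Z) = 0.7349 → H(X,Y|Z) = 0.4907

I(X;Y|Z) = 0.2923 + 0.2010 - 0.4907 = 0.0025 dits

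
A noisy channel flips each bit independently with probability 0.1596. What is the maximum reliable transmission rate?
0.3666 bits

For a binary symmetric channel (BSC) with error probability p:
Capacity C = 1 - H(p) bits per symbol

where H(p) = -p log₂(p) - (1-p) log₂(1-p) is the binary entropy function.

H(0.1596) = 0.6334 bits
C = 1 - 0.6334 = 0.3666 bits per symbol

This means we can reliably transmit up to 0.3666 bits of information per channel use.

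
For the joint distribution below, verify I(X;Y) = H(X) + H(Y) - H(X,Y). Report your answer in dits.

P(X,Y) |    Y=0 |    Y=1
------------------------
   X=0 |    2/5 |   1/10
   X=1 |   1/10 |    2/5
I(X;Y) = 0.0837 dits

Mutual information has multiple equivalent forms:
- I(X;Y) = H(X) - H(X|Y)
- I(X;Y) = H(Y) - H(Y|X)
- I(X;Y) = H(X) + H(Y) - H(X,Y)

Computing all quantities:
H(X) = 0.3010, H(Y) = 0.3010, H(X,Y) = 0.5184
H(X|Y) = 0.2173, H(Y|X) = 0.2173

Verification:
H(X) - H(X|Y) = 0.3010 - 0.2173 = 0.0837
H(Y) - H(Y|X) = 0.3010 - 0.2173 = 0.0837
H(X) + H(Y) - H(X,Y) = 0.3010 + 0.3010 - 0.5184 = 0.0837

All forms give I(X;Y) = 0.0837 dits. ✓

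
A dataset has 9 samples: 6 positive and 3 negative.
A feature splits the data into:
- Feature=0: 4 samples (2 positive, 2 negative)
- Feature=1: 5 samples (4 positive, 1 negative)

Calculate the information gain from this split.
0.0728 bits

Information Gain = H(Y) - H(Y|Feature)

Before split:
P(positive) = 6/9 = 0.6667
H(Y) = 0.9183 bits

After split:
Feature=0: H = 1.0000 bits (weight = 4/9)
Feature=1: H = 0.7219 bits (weight = 5/9)
H(Y|Feature) = (4/9)×1.0000 + (5/9)×0.7219 = 0.8455 bits

Information Gain = 0.9183 - 0.8455 = 0.0728 bits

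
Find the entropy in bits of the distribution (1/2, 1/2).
1.0000 bits

Shannon entropy is H(X) = -Σ p(x) log p(x).

For P = (1/2, 1/2):
H = -1/2 × log_2(1/2) -1/2 × log_2(1/2)
H = 1.0000 bits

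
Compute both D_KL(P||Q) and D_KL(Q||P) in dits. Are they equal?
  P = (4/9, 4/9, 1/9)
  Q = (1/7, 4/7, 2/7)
D_KL(P||Q) = 0.1250, D_KL(Q||P) = 0.1091

KL divergence is not symmetric: D_KL(P||Q) ≠ D_KL(Q||P) in general.

D_KL(P||Q) = 0.1250 dits
D_KL(Q||P) = 0.1091 dits

No, they are not equal!

This asymmetry is why KL divergence is not a true distance metric.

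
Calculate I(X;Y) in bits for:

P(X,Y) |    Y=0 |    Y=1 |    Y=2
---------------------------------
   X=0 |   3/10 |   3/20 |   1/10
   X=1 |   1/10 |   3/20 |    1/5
0.0928 bits

Mutual information: I(X;Y) = H(X) + H(Y) - H(X,Y)

Marginals:
P(X) = (11/20, 9/20), H(X) = 0.9928 bits
P(Y) = (2/5, 3/10, 3/10), H(Y) = 1.5710 bits

Joint entropy: H(X,Y) = 2.4710 bits

I(X;Y) = 0.9928 + 1.5710 - 2.4710 = 0.0928 bits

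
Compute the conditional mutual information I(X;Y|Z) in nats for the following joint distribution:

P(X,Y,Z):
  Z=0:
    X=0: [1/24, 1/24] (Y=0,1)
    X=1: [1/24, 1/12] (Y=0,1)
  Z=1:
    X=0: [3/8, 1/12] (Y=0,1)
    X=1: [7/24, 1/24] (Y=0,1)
0.0053 nats

Conditional mutual information: I(X;Y|Z) = H(X|Z) + H(Y|Z) - H(X,Y|Z)

H(Z) = 0.5117
H(X,Z) = 1.1908 → H(X|Z) = 0.6790
H(Y,Z) = 0.9972 → H(Y|Z) = 0.4855
H(X,Y,Z) = 1.6710 → H(X,Y|Z) = 1.1593

I(X;Y|Z) = 0.6790 + 0.4855 - 1.1593 = 0.0053 nats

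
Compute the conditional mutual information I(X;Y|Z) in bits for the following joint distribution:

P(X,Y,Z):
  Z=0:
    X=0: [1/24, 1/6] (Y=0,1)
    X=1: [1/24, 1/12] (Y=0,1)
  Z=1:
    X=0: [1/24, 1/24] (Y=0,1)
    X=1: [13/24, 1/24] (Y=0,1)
0.0677 bits

Conditional mutual information: I(X;Y|Z) = H(X|Z) + H(Y|Z) - H(X,Y|Z)

H(Z) = 0.9183
H(X,Z) = 1.5988 → H(X|Z) = 0.6805
H(Y,Z) = 1.5511 → H(Y|Z) = 0.6328
H(X,Y,Z) = 2.1639 → H(X,Y|Z) = 1.2456

I(X;Y|Z) = 0.6805 + 0.6328 - 1.2456 = 0.0677 bits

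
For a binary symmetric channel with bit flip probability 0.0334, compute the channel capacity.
0.7888 bits

For a binary symmetric channel (BSC) with error probability p:
Capacity C = 1 - H(p) bits per symbol

where H(p) = -p log₂(p) - (1-p) log₂(1-p) is the binary entropy function.

H(0.0334) = 0.2112 bits
C = 1 - 0.2112 = 0.7888 bits per symbol

This means we can reliably transmit up to 0.7888 bits of information per channel use.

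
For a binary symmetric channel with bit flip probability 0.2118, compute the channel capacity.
0.2551 bits

For a binary symmetric channel (BSC) with error probability p:
Capacity C = 1 - H(p) bits per symbol

where H(p) = -p log₂(p) - (1-p) log₂(1-p) is the binary entropy function.

H(0.2118) = 0.7449 bits
C = 1 - 0.7449 = 0.2551 bits per symbol

This means we can reliably transmit up to 0.2551 bits of information per channel use.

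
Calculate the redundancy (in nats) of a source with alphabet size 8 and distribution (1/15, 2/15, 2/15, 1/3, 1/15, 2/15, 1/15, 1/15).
0.1851 nats

Redundancy measures how far a source is from maximum entropy:
R = H_max - H(X)

Maximum entropy for 8 symbols: H_max = log_e(8) = 2.0794 nats
Actual entropy: H(X) = 1.8943 nats
Redundancy: R = 2.0794 - 1.8943 = 0.1851 nats

This redundancy represents potential for compression: the source could be compressed by 0.1851 nats per symbol.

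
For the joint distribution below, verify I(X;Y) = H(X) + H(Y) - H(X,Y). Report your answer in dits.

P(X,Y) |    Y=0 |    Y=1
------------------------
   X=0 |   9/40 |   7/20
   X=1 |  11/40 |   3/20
I(X;Y) = 0.0141 dits

Mutual information has multiple equivalent forms:
- I(X;Y) = H(X) - H(X|Y)
- I(X;Y) = H(Y) - H(Y|X)
- I(X;Y) = H(X) + H(Y) - H(X,Y)

Computing all quantities:
H(X) = 0.2961, H(Y) = 0.3010, H(X,Y) = 0.5831
H(X|Y) = 0.2821, H(Y|X) = 0.2870

Verification:
H(X) - H(X|Y) = 0.2961 - 0.2821 = 0.0141
H(Y) - H(Y|X) = 0.3010 - 0.2870 = 0.0141
H(X) + H(Y) - H(X,Y) = 0.2961 + 0.3010 - 0.5831 = 0.0141

All forms give I(X;Y) = 0.0141 dits. ✓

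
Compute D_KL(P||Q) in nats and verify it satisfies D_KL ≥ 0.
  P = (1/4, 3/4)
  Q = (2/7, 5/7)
0.0032 nats

KL divergence satisfies the Gibbs inequality: D_KL(P||Q) ≥ 0 for all distributions P, Q.

D_KL(P||Q) = Σ p(x) log(p(x)/q(x))
Term by term:
  x=0: 1/4 × log_e[(1/4)/(2/7)] = -0.0334
  x=1: 3/4 × log_e[(3/4)/(5/7)] = 0.0366
D_KL(P||Q) = 0.0032 nats

D_KL(P||Q) = 0.0032 ≥ 0 ✓

This non-negativity is a fundamental property: relative entropy cannot be negative because it measures how different Q is from P.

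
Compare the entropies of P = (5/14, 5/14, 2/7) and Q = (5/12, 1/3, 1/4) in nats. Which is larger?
P

Computing entropies in nats:
H(P) = 1.0934
H(Q) = 1.0776

Distribution P has higher entropy.

Intuition: The distribution closer to uniform (more spread out) has higher entropy.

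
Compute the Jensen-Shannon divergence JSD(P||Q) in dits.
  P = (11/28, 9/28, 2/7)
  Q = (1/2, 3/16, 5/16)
0.0054 dits

Jensen-Shannon divergence is:
JSD(P||Q) = 0.5 × D_KL(P||M) + 0.5 × D_KL(Q||M)
where M = 0.5 × (P + Q) is the mixture distribution.

M = 0.5 × (11/28, 9/28, 2/7) + 0.5 × (1/2, 3/16, 5/16) = (0.446429, 0.254464, 0.299107)

D_KL(P||M) = 0.0051 dits
D_KL(Q||M) = 0.0057 dits

JSD(P||Q) = 0.5 × 0.0051 + 0.5 × 0.0057 = 0.0054 dits

Unlike KL divergence, JSD is symmetric and bounded: 0 ≤ JSD ≤ log(2).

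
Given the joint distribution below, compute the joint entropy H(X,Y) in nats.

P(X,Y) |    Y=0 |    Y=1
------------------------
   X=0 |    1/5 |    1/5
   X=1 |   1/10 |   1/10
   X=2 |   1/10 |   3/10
1.6957 nats

Joint entropy is H(X,Y) = -Σ_{x,y} p(x,y) log p(x,y).

Summing over all non-zero entries:
H(X,Y) = -[1/5·log_e(1/5) + 1/5·log_e(1/5) + 1/10·log_e(1/10) + 1/10·log_e(1/10) + 1/10·log_e(1/10) + 3/10·log_e(3/10)]
H(X,Y) = 1.6957 nats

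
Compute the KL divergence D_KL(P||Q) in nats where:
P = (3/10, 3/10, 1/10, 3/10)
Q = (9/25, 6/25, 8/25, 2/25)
0.2925 nats

KL divergence: D_KL(P||Q) = Σ p(x) log(p(x)/q(x))

Computing term by term:
  x=0: 3/10 × log_e[(3/10)/(9/25)] = 3/10 × -0.1823 = -0.0547
  x=1: 3/10 × log_e[(3/10)/(6/25)] = 3/10 × 0.2231 = 0.0669
  x=2: 1/10 × log_e[(1/10)/(8/25)] = 1/10 × -1.1632 = -0.1163
  x=3: 3/10 × log_e[(3/10)/(2/25)] = 3/10 × 1.3218 = 0.3965

D_KL(P||Q) = 0.2925 nats

Note: KL divergence is always non-negative and equals 0 iff P = Q.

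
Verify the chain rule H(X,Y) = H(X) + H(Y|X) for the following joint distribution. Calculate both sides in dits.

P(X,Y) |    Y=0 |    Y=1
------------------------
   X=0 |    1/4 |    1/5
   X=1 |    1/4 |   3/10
H(X,Y) = 0.5977, H(X) = 0.2989, H(Y|X) = 0.2988 (all in dits)

Chain rule: H(X,Y) = H(X) + H(Y|X)

Left side — joint entropy directly:
H(X,Y) = -Σ p(x,y) log p(x,y) = 0.5977 dits

Right side — compute H(Y|X) from the conditional distributions:
P(X) = (9/20, 11/20), so H(X) = 0.2989 dits
H(Y|X) = Σ_x P(X=x) · H(Y|X=x):
  P(Y|X=0) = (5/9, 4/9), H(Y|X=0) = 0.2983, weight P(X=0) = 9/20
  P(Y|X=1) = (5/11, 6/11), H(Y|X=1) = 0.2992, weight P(X=1) = 11/20
H(Y|X) = 0.2988 dits

H(X) + H(Y|X) = 0.2989 + 0.2988 = 0.5977 dits

Both sides equal 0.5977 dits. ✓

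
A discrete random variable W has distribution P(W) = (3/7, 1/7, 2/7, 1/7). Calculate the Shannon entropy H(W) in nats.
1.2770 nats

Shannon entropy is H(X) = -Σ p(x) log p(x).

For P = (3/7, 1/7, 2/7, 1/7):
H = -3/7 × log_e(3/7) -1/7 × log_e(1/7) -2/7 × log_e(2/7) -1/7 × log_e(1/7)
H = 1.2770 nats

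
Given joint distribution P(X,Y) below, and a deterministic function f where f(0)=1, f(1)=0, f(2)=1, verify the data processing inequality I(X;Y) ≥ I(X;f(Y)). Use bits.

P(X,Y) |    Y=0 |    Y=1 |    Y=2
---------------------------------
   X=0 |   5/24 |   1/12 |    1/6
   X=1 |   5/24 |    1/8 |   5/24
I(X;Y) = 0.0044, I(X;f(Y)) = 0.0026, inequality holds: 0.0044 ≥ 0.0026

Data Processing Inequality: For any Markov chain X → Y → Z, we have I(X;Y) ≥ I(X;Z).

Here Z = f(Y) is a deterministic function of Y, forming X → Y → Z.

Original I(X;Y) = 0.0044 bits

After applying f:
P(X,Z) where Z=f(Y):
- P(X,Z=0) = P(X,Y=1)
- P(X,Z=1) = P(X,Y=0) + P(X,Y=2)

I(X;Z) = I(X;f(Y)) = 0.0026 bits

Verification: 0.0044 ≥ 0.0026 ✓

Information cannot be created by processing; the function f can only lose information about X.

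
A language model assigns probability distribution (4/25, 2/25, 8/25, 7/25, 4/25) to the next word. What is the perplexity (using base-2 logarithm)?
4.5246

Perplexity is 2^H (or exp(H) for natural log).

First, H = -Σ p log p = 2.1778 bits
Perplexity = 2^2.1778 = 4.5246

Interpretation: The model's uncertainty is equivalent to choosing uniformly among 4.5 options.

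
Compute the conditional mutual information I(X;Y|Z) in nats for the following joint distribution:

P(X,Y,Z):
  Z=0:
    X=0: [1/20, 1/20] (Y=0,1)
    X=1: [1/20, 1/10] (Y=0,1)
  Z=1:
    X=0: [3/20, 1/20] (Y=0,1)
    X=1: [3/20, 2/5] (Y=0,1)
0.0735 nats

Conditional mutual information: I(X;Y|Z) = H(X|Z) + H(Y|Z) - H(X,Y|Z)

H(Z) = 0.5623
H(X,Z) = 1.1655 → H(X|Z) = 0.6032
H(Y,Z) = 1.2353 → H(Y|Z) = 0.6730
H(X,Y,Z) = 1.7651 → H(X,Y|Z) = 1.2027

I(X;Y|Z) = 0.6032 + 0.6730 - 1.2027 = 0.0735 nats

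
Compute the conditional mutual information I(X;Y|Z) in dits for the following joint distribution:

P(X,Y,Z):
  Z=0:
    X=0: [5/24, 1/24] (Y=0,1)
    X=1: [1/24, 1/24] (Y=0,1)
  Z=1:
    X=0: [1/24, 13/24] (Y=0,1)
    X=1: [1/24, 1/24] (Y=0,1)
0.0262 dits

Conditional mutual information: I(X;Y|Z) = H(X|Z) + H(Y|Z) - H(X,Y|Z)

H(Z) = 0.2764
H(X,Z) = 0.4669 → H(X|Z) = 0.1905
H(Y,Z) = 0.4669 → H(Y|Z) = 0.1905
H(X,Y,Z) = 0.6312 → H(X,Y|Z) = 0.3548

I(X;Y|Z) = 0.1905 + 0.1905 - 0.3548 = 0.0262 dits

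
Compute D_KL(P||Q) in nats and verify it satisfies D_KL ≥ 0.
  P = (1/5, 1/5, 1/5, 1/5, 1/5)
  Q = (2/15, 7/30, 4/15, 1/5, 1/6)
0.0292 nats

KL divergence satisfies the Gibbs inequality: D_KL(P||Q) ≥ 0 for all distributions P, Q.

D_KL(P||Q) = Σ p(x) log(p(x)/q(x))
Term by term:
  x=0: 1/5 × log_e[(1/5)/(2/15)] = 0.0811
  x=1: 1/5 × log_e[(1/5)/(7/30)] = -0.0308
  x=2: 1/5 × log_e[(1/5)/(4/15)] = -0.0575
  x=3: 1/5 × log_e[(1/5)/(1/5)] = 0.0000
  x=4: 1/5 × log_e[(1/5)/(1/6)] = 0.0365
D_KL(P||Q) = 0.0292 nats

D_KL(P||Q) = 0.0292 ≥ 0 ✓

This non-negativity is a fundamental property: relative entropy cannot be negative because it measures how different Q is from P.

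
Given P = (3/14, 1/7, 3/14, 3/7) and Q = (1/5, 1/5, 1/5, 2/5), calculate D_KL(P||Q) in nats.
0.0111 nats

KL divergence: D_KL(P||Q) = Σ p(x) log(p(x)/q(x))

Computing term by term:
  x=0: 3/14 × log_e[(3/14)/(1/5)] = 3/14 × 0.0690 = 0.0148
  x=1: 1/7 × log_e[(1/7)/(1/5)] = 1/7 × -0.3365 = -0.0481
  x=2: 3/14 × log_e[(3/14)/(1/5)] = 3/14 × 0.0690 = 0.0148
  x=3: 3/7 × log_e[(3/7)/(2/5)] = 3/7 × 0.0690 = 0.0296

D_KL(P||Q) = 0.0111 nats

Note: KL divergence is always non-negative and equals 0 iff P = Q.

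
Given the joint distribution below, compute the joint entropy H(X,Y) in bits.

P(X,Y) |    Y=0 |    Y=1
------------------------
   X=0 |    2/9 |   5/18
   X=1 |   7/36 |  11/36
1.9776 bits

Joint entropy is H(X,Y) = -Σ_{x,y} p(x,y) log p(x,y).

Summing over all non-zero entries:
H(X,Y) = -[2/9·log_2(2/9) + 5/18·log_2(5/18) + 7/36·log_2(7/36) + 11/36·log_2(11/36)]
H(X,Y) = 1.9776 bits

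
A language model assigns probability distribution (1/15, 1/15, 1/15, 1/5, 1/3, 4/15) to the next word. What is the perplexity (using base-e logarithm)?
4.8655

Perplexity is e^H (or exp(H) for natural log).

First, H = -Σ p log p = 1.5822 nats
Perplexity = e^1.5822 = 4.8655

Interpretation: The model's uncertainty is equivalent to choosing uniformly among 4.9 options.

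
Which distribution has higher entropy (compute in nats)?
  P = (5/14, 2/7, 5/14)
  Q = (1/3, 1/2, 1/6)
P

Computing entropies in nats:
H(P) = 1.0934
H(Q) = 1.0114

Distribution P has higher entropy.

Intuition: The distribution closer to uniform (more spread out) has higher entropy.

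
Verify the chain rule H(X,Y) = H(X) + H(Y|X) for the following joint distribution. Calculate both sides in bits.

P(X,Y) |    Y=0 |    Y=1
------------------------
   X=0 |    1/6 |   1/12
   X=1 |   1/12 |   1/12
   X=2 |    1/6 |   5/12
H(X,Y) = 2.2842, H(X) = 1.3844, H(Y|X) = 0.8997 (all in bits)

Chain rule: H(X,Y) = H(X) + H(Y|X)

Left side — joint entropy directly:
H(X,Y) = -Σ p(x,y) log p(x,y) = 2.2842 bits

Right side — compute H(Y|X) from the conditional distributions:
P(X) = (1/4, 1/6, 7/12), so H(X) = 1.3844 bits
H(Y|X) = Σ_x P(X=x) · H(Y|X=x):
  P(Y|X=0) = (2/3, 1/3), H(Y|X=0) = 0.9183, weight P(X=0) = 1/4
  P(Y|X=1) = (1/2, 1/2), H(Y|X=1) = 1.0000, weight P(X=1) = 1/6
  P(Y|X=2) = (2/7, 5/7), H(Y|X=2) = 0.8631, weight P(X=2) = 7/12
H(Y|X) = 0.8997 bits

H(X) + H(Y|X) = 1.3844 + 0.8997 = 2.2842 bits

Both sides equal 2.2842 bits. ✓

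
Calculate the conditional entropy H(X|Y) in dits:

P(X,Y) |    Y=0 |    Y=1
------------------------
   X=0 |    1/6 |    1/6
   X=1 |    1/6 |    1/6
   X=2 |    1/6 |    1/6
0.4771 dits

Using the chain rule: H(X|Y) = H(X,Y) - H(Y)

First, compute H(X,Y) = 0.7782 dits

Marginal P(Y) = (1/2, 1/2)
H(Y) = 0.3010 dits

H(X|Y) = H(X,Y) - H(Y) = 0.7782 - 0.3010 = 0.4771 dits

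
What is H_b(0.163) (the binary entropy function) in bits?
0.6414 bits

The binary entropy function is:
H(p) = -p log(p) - (1-p) log(1-p)

H(0.163) = -0.163 × log_2(0.163) - 0.837 × log_2(0.837)
H(0.163) = 0.6414 bits

Note: Binary entropy is maximized at p=0.5 (H=1 bit) and minimized at p=0 or p=1 (H=0).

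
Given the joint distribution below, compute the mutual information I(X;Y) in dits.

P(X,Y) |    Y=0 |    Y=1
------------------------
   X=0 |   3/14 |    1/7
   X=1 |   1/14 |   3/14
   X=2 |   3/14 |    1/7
0.0225 dits

Mutual information: I(X;Y) = H(X) + H(Y) - H(X,Y)

Marginals:
P(X) = (5/14, 2/7, 5/14), H(X) = 0.4748 dits
P(Y) = (1/2, 1/2), H(Y) = 0.3010 dits

Joint entropy: H(X,Y) = 0.7534 dits

I(X;Y) = 0.4748 + 0.3010 - 0.7534 = 0.0225 dits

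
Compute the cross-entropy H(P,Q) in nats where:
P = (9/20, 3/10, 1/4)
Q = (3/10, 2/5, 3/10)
1.1177 nats

Cross-entropy: H(P,Q) = -Σ p(x) log q(x)

Alternatively: H(P,Q) = H(P) + D_KL(P||Q)
H(P) = 1.0671 nats
D_KL(P||Q) = 0.0506 nats

H(P,Q) = 1.0671 + 0.0506 = 1.1177 nats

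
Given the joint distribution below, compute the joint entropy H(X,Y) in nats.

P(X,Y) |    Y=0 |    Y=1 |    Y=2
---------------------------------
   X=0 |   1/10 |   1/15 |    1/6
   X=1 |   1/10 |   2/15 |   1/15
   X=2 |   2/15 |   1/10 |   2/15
2.1564 nats

Joint entropy is H(X,Y) = -Σ_{x,y} p(x,y) log p(x,y).

Summing over all non-zero entries:
H(X,Y) = -[1/10·log_e(1/10) + 1/15·log_e(1/15) + 1/6·log_e(1/6) + 1/10·log_e(1/10) + 2/15·log_e(2/15) + 1/15·log_e(1/15) + 2/15·log_e(2/15) + 1/10·log_e(1/10) + 2/15·log_e(2/15)]
H(X,Y) = 2.1564 nats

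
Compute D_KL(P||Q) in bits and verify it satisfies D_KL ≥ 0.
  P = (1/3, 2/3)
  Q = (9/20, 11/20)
0.0407 bits

KL divergence satisfies the Gibbs inequality: D_KL(P||Q) ≥ 0 for all distributions P, Q.

D_KL(P||Q) = Σ p(x) log(p(x)/q(x))
Term by term:
  x=0: 1/3 × log_2[(1/3)/(9/20)] = -0.1443
  x=1: 2/3 × log_2[(2/3)/(11/20)] = 0.1850
D_KL(P||Q) = 0.0407 bits

D_KL(P||Q) = 0.0407 ≥ 0 ✓

This non-negativity is a fundamental property: relative entropy cannot be negative because it measures how different Q is from P.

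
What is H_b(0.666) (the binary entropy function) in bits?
0.9190 bits

The binary entropy function is:
H(p) = -p log(p) - (1-p) log(1-p)

H(0.666) = -0.666 × log_2(0.666) - 0.334 × log_2(0.334)
H(0.666) = 0.9190 bits

Note: Binary entropy is maximized at p=0.5 (H=1 bit) and minimized at p=0 or p=1 (H=0).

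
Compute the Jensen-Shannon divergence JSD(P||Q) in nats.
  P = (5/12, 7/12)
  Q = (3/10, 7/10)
0.0074 nats

Jensen-Shannon divergence is:
JSD(P||Q) = 0.5 × D_KL(P||M) + 0.5 × D_KL(Q||M)
where M = 0.5 × (P + Q) is the mixture distribution.

M = 0.5 × (5/12, 7/12) + 0.5 × (3/10, 7/10) = (0.358333, 0.641667)

D_KL(P||M) = 0.0072 nats
D_KL(Q||M) = 0.0076 nats

JSD(P||Q) = 0.5 × 0.0072 + 0.5 × 0.0076 = 0.0074 nats

Unlike KL divergence, JSD is symmetric and bounded: 0 ≤ JSD ≤ log(2).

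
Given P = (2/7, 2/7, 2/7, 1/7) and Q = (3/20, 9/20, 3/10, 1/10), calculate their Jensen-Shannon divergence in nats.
0.0220 nats

Jensen-Shannon divergence is:
JSD(P||Q) = 0.5 × D_KL(P||M) + 0.5 × D_KL(Q||M)
where M = 0.5 × (P + Q) is the mixture distribution.

M = 0.5 × (2/7, 2/7, 2/7, 1/7) + 0.5 × (3/20, 9/20, 3/10, 1/10) = (0.217857, 0.367857, 0.292857, 0.121429)

D_KL(P||M) = 0.0214 nats
D_KL(Q||M) = 0.0225 nats

JSD(P||Q) = 0.5 × 0.0214 + 0.5 × 0.0225 = 0.0220 nats

Unlike KL divergence, JSD is symmetric and bounded: 0 ≤ JSD ≤ log(2).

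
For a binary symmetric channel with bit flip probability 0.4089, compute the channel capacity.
0.0241 bits

For a binary symmetric channel (BSC) with error probability p:
Capacity C = 1 - H(p) bits per symbol

where H(p) = -p log₂(p) - (1-p) log₂(1-p) is the binary entropy function.

H(0.4089) = 0.9759 bits
C = 1 - 0.9759 = 0.0241 bits per symbol

This means we can reliably transmit up to 0.0241 bits of information per channel use.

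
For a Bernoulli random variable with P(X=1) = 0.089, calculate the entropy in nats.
0.3002 nats

The binary entropy function is:
H(p) = -p log(p) - (1-p) log(1-p)

H(0.089) = -0.089 × log_e(0.089) - 0.911 × log_e(0.911)
H(0.089) = 0.3002 nats

Note: Binary entropy is maximized at p=0.5 (H=1 bit) and minimized at p=0 or p=1 (H=0).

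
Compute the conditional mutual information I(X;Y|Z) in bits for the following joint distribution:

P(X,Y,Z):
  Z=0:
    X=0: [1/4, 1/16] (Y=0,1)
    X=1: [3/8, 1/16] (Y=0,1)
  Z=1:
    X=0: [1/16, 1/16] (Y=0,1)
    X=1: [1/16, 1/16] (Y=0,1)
0.0031 bits

Conditional mutual information: I(X;Y|Z) = H(X|Z) + H(Y|Z) - H(X,Y|Z)

H(Z) = 0.8113
H(X,Z) = 1.7962 → H(X|Z) = 0.9849
H(Y,Z) = 1.5488 → H(Y|Z) = 0.7375
H(X,Y,Z) = 2.5306 → H(X,Y|Z) = 1.7194

I(X;Y|Z) = 0.9849 + 0.7375 - 1.7194 = 0.0031 bits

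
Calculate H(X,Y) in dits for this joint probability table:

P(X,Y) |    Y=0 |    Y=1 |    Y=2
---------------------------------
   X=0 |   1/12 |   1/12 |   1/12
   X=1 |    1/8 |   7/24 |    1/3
0.6978 dits

Joint entropy is H(X,Y) = -Σ_{x,y} p(x,y) log p(x,y).

Summing over all non-zero entries:
H(X,Y) = -[1/12·log_10(1/12) + 1/12·log_10(1/12) + 1/12·log_10(1/12) + 1/8·log_10(1/8) + 7/24·log_10(7/24) + 1/3·log_10(1/3)]
H(X,Y) = 0.6978 dits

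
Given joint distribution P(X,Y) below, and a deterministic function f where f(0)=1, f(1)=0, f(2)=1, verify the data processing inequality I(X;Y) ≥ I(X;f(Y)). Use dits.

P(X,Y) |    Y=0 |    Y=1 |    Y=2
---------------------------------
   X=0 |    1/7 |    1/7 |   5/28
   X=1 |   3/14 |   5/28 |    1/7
I(X;Y) = 0.0037, I(X;f(Y)) = 0.0002, inequality holds: 0.0037 ≥ 0.0002

Data Processing Inequality: For any Markov chain X → Y → Z, we have I(X;Y) ≥ I(X;Z).

Here Z = f(Y) is a deterministic function of Y, forming X → Y → Z.

Original I(X;Y) = 0.0037 dits

After applying f:
P(X,Z) where Z=f(Y):
- P(X,Z=0) = P(X,Y=1)
- P(X,Z=1) = P(X,Y=0) + P(X,Y=2)

I(X;Z) = I(X;f(Y)) = 0.0002 dits

Verification: 0.0037 ≥ 0.0002 ✓

Information cannot be created by processing; the function f can only lose information about X.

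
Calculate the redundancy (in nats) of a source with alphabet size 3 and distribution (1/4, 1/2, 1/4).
0.0589 nats

Redundancy measures how far a source is from maximum entropy:
R = H_max - H(X)

Maximum entropy for 3 symbols: H_max = log_e(3) = 1.0986 nats
Actual entropy: H(X) = 1.0397 nats
Redundancy: R = 1.0986 - 1.0397 = 0.0589 nats

This redundancy represents potential for compression: the source could be compressed by 0.0589 nats per symbol.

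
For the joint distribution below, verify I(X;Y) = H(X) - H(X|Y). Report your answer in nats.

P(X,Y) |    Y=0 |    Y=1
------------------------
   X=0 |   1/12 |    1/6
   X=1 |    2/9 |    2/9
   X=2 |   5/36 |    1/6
I(X;Y) = 0.0092 nats

Mutual information has multiple equivalent forms:
- I(X;Y) = H(X) - H(X|Y)
- I(X;Y) = H(Y) - H(Y|X)
- I(X;Y) = H(X) + H(Y) - H(X,Y)

Computing all quantities:
H(X) = 1.0693, H(Y) = 0.6870, H(X,Y) = 1.7470
H(X|Y) = 1.0600, H(Y|X) = 0.6777

Verification:
H(X) - H(X|Y) = 1.0693 - 1.0600 = 0.0092
H(Y) - H(Y|X) = 0.6870 - 0.6777 = 0.0092
H(X) + H(Y) - H(X,Y) = 1.0693 + 0.6870 - 1.7470 = 0.0092

All forms give I(X;Y) = 0.0092 nats. ✓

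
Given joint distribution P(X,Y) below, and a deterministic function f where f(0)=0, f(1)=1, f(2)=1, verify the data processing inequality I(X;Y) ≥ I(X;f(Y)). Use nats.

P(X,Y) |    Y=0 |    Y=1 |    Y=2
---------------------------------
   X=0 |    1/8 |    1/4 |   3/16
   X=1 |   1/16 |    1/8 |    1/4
I(X;Y) = 0.0285, I(X;f(Y)) = 0.0052, inequality holds: 0.0285 ≥ 0.0052

Data Processing Inequality: For any Markov chain X → Y → Z, we have I(X;Y) ≥ I(X;Z).

Here Z = f(Y) is a deterministic function of Y, forming X → Y → Z.

Original I(X;Y) = 0.0285 nats

After applying f:
P(X,Z) where Z=f(Y):
- P(X,Z=0) = P(X,Y=0)
- P(X,Z=1) = P(X,Y=1) + P(X,Y=2)

I(X;Z) = I(X;f(Y)) = 0.0052 nats

Verification: 0.0285 ≥ 0.0052 ✓

Information cannot be created by processing; the function f can only lose information about X.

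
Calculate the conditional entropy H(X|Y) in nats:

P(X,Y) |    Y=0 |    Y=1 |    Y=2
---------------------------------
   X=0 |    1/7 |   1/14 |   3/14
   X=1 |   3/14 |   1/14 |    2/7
0.6808 nats

Using the chain rule: H(X|Y) = H(X,Y) - H(Y)

First, compute H(X,Y) = 1.6731 nats

Marginal P(Y) = (5/14, 1/7, 1/2)
H(Y) = 0.9923 nats

H(X|Y) = H(X,Y) - H(Y) = 1.6731 - 0.9923 = 0.6808 nats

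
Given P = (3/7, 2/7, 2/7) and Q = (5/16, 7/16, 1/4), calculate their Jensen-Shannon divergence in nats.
0.0132 nats

Jensen-Shannon divergence is:
JSD(P||Q) = 0.5 × D_KL(P||M) + 0.5 × D_KL(Q||M)
where M = 0.5 × (P + Q) is the mixture distribution.

M = 0.5 × (3/7, 2/7, 2/7) + 0.5 × (5/16, 7/16, 1/4) = (0.370536, 0.361607, 0.267857)

D_KL(P||M) = 0.0135 nats
D_KL(Q||M) = 0.0129 nats

JSD(P||Q) = 0.5 × 0.0135 + 0.5 × 0.0129 = 0.0132 nats

Unlike KL divergence, JSD is symmetric and bounded: 0 ≤ JSD ≤ log(2).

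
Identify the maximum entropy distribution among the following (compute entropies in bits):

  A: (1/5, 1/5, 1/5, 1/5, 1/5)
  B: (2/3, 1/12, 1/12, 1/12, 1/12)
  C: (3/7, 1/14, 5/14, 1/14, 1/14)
A

For a discrete distribution over n outcomes, entropy is maximized by the uniform distribution.

Computing entropies:
H(A) = 2.3219 bits
H(B) = 1.5850 bits
H(C) = 1.8703 bits

The uniform distribution (where all probabilities equal 1/5) achieves the maximum entropy of log_2(5) = 2.3219 bits.

Distribution A has the highest entropy.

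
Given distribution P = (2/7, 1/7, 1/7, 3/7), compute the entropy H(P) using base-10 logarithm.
0.5546 dits

Shannon entropy is H(X) = -Σ p(x) log p(x).

For P = (2/7, 1/7, 1/7, 3/7):
H = -2/7 × log_10(2/7) -1/7 × log_10(1/7) -1/7 × log_10(1/7) -3/7 × log_10(3/7)
H = 0.5546 dits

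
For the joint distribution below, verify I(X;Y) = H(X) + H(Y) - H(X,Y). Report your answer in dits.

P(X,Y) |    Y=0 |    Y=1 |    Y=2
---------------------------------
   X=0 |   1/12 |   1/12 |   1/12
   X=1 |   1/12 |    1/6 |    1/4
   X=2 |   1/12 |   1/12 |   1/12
I(X;Y) = 0.0098 dits

Mutual information has multiple equivalent forms:
- I(X;Y) = H(X) - H(X|Y)
- I(X;Y) = H(Y) - H(Y|X)
- I(X;Y) = H(X) + H(Y) - H(X,Y)

Computing all quantities:
H(X) = 0.4515, H(Y) = 0.4680, H(X,Y) = 0.9097
H(X|Y) = 0.4418, H(Y|X) = 0.4582

Verification:
H(X) - H(X|Y) = 0.4515 - 0.4418 = 0.0098
H(Y) - H(Y|X) = 0.4680 - 0.4582 = 0.0098
H(X) + H(Y) - H(X,Y) = 0.4515 + 0.4680 - 0.9097 = 0.0098

All forms give I(X;Y) = 0.0098 dits. ✓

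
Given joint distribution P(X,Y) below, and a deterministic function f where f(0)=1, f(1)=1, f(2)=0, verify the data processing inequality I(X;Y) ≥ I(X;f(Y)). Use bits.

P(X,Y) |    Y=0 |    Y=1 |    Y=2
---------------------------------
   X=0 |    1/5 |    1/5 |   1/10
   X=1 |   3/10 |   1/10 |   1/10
I(X;Y) = 0.0390, I(X;f(Y)) = 0.0000, inequality holds: 0.0390 ≥ 0.0000

Data Processing Inequality: For any Markov chain X → Y → Z, we have I(X;Y) ≥ I(X;Z).

Here Z = f(Y) is a deterministic function of Y, forming X → Y → Z.

Original I(X;Y) = 0.0390 bits

After applying f:
P(X,Z) where Z=f(Y):
- P(X,Z=0) = P(X,Y=2)
- P(X,Z=1) = P(X,Y=0) + P(X,Y=1)

I(X;Z) = I(X;f(Y)) = 0.0000 bits

Verification: 0.0390 ≥ 0.0000 ✓

Information cannot be created by processing; the function f can only lose information about X.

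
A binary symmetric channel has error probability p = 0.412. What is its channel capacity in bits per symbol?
0.0225 bits

For a binary symmetric channel (BSC) with error probability p:
Capacity C = 1 - H(p) bits per symbol

where H(p) = -p log₂(p) - (1-p) log₂(1-p) is the binary entropy function.

H(0.412) = 0.9775 bits
C = 1 - 0.9775 = 0.0225 bits per symbol

This means we can reliably transmit up to 0.0225 bits of information per channel use.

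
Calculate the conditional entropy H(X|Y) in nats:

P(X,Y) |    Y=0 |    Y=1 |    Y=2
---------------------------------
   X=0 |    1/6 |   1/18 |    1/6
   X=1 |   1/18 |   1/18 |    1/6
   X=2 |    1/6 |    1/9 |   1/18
1.0121 nats

Using the chain rule: H(X|Y) = H(X,Y) - H(Y)

First, compute H(X,Y) = 2.0809 nats

Marginal P(Y) = (7/18, 2/9, 7/18)
H(Y) = 1.0688 nats

H(X|Y) = H(X,Y) - H(Y) = 2.0809 - 1.0688 = 1.0121 nats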